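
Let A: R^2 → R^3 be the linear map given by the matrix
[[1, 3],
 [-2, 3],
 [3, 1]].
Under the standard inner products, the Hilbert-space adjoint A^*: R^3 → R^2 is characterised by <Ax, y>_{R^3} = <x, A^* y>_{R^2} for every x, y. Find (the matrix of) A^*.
A^* = A^T =
[[1, -2, 3],
 [3, 3, 1]]

For real matrices with standard dot products, the defining identity <Ax, y> = <x, A^* y> gives (Ax)^T y = x^T (A^*) y, i.e. x^T A^T y = x^T (A^*) y. Since this holds for all x, y, we must have A^* = A^T. Therefore
A^* =
[[1, -2, 3],
 [3, 3, 1]].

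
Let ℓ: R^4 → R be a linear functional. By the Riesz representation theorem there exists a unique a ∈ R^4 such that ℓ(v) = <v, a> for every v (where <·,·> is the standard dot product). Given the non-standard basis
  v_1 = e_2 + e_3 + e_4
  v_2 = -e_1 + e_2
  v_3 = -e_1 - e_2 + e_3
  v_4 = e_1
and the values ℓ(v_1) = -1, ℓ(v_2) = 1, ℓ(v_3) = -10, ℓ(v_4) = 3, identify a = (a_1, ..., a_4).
a = (3, 4, -3, -2)

Write a = (a_1, ..., a_4) in the standard basis. For each basis vector v_i, ℓ(v_i) = <v_i, a> is a linear equation in the a_j's. Collect the n equations into a matrix system V a = ℓ, where row i of V is v_i (expressed in the standard basis). Since V is invertible (lower-triangular with 1s on the diagonal, up to permutation), solve by back-substitution:
  V =
[[0, 1, 1, 1],
 [-1, 1, 0, 0],
 [-1, -1, 1, 0],
 [1, 0, 0, 0]]
  V a = (-1, 1, -10, 3)
Solving gives a = (3, 4, -3, -2).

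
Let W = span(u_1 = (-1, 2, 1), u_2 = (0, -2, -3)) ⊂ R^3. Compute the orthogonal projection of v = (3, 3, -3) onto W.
proj_W(v) = (-21/29, 6/29, -33/29)

Set up U = [u_1 | ... | u_2] ∈ R^(3×2). The projector onto W = col(U) is P = U (U^T U)^(-1) U^T.
Compute U^T U =
  [6, -7]
  [-7, 13],
and U^T v = (0, 3).
Solve U^T U · c = U^T v for the coefficients: c = (21/29, 18/29). The projection is proj_W(v) = U c.
Check: (v - proj_W(v)) · u_1 = 0  (should be 0).
Check: (v - proj_W(v)) · u_2 = 0  (should be 0).
Result: proj_W(v) = (-21/29, 6/29, -33/29).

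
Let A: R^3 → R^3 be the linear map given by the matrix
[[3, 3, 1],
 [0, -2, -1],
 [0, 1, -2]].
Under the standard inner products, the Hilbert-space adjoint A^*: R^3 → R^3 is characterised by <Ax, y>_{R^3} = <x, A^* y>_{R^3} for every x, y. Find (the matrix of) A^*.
A^* = A^T =
[[3, 0, 0],
 [3, -2, 1],
 [1, -1, -2]]

For real matrices with standard dot products, the defining identity <Ax, y> = <x, A^* y> gives (Ax)^T y = x^T (A^*) y, i.e. x^T A^T y = x^T (A^*) y. Since this holds for all x, y, we must have A^* = A^T. Therefore
A^* =
[[3, 0, 0],
 [3, -2, 1],
 [1, -1, -2]].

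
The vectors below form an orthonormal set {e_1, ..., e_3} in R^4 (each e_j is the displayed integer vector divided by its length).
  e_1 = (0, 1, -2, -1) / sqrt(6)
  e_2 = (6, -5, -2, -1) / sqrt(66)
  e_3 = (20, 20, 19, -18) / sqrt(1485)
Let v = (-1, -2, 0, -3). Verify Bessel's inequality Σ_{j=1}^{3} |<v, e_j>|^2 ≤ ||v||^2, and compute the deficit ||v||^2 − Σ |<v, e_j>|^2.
Σ |<v, e_j>|^2 = 14/15; ||v||^2 = 14; deficit = 196/15

Write each e_j = u_j / sqrt(<u_j, u_j>) where u_j is the displayed integer vector. Then <v, e_j> = <v, u_j> / sqrt(<u_j, u_j>), so |<v, e_j>|^2 = <v, u_j>^2 / <u_j, u_j>.
Coefficients: <v, e_1> = 1/sqrt(6), <v, e_2> = 7/sqrt(66), <v, e_3> = -6/sqrt(1485).
Square and sum: Σ |<v, e_j>|^2 = 14/15.
Compute ||v||^2 = v·v = 14.
Deficit = 14 − 14/15 = 196/15 ≥ 0, confirming Bessel's inequality. (The deficit equals ||v − Σ <v,e_j> e_j||^2, the squared distance from v to span{e_j}.)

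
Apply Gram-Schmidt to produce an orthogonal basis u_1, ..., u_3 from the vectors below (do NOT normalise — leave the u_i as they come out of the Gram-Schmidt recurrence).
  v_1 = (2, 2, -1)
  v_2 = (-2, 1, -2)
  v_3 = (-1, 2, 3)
Orthogonal basis:
  u_1 = (2, 2, -1)
  u_2 = (-2, 1, -2)
  u_3 = (-11/9, 22/9, 22/9)

Apply the Gram-Schmidt recurrence
  u_1 = v_1
  u_i = v_i − Σ_{j<i} ((v_i · u_j) / (u_j · u_j)) · u_j.

Step by step this gives:
  u_1 = (2, 2, -1)
  u_2 = (-2, 1, -2)
  u_3 = (-11/9, 22/9, 22/9)

Orthogonality check:
  u_2 · u_1 = 0 (should be 0)
  u_3 · u_1 = 0 (should be 0)
  u_3 · u_2 = 0 (should be 0)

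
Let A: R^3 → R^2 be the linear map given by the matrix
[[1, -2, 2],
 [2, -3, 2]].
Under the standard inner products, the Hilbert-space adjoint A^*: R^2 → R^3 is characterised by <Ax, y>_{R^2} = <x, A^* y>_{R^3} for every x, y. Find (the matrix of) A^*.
A^* = A^T =
[[1, 2],
 [-2, -3],
 [2, 2]]

For real matrices with standard dot products, the defining identity <Ax, y> = <x, A^* y> gives (Ax)^T y = x^T (A^*) y, i.e. x^T A^T y = x^T (A^*) y. Since this holds for all x, y, we must have A^* = A^T. Therefore
A^* =
[[1, 2],
 [-2, -3],
 [2, 2]].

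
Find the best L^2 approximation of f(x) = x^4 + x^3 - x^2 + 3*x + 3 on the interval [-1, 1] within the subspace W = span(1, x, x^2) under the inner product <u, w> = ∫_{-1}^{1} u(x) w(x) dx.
g(x) = -x^2/7 + 18*x/5 + 102/35

The best approximation g ∈ W is the orthogonal projection of f onto W. Writing g = a_0 + a_1 x + a_2 x^2, the coefficients solve the normal equations G · a = b where
  G_{ij} = <φ_i, φ_j> and b_i = <f, φ_i>, with φ_0 = 1, φ_1 = x, φ_2 = x^2.
G =
  [2, 0, 2/3]
  [0, 2/3, 0]
  [2/3, 0, 2/5],
b = (86/15, 12/5, 66/35).
Solving gives a_0 = 102/35, a_1 = 18/5, a_2 = -1/7, so
  g(x) = -x^2/7 + 18*x/5 + 102/35.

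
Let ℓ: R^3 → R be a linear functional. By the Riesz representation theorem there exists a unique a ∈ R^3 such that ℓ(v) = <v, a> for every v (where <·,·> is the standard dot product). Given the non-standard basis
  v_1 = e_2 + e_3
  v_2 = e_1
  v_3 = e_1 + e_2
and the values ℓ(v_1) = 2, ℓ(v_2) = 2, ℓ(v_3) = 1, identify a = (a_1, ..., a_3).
a = (2, -1, 3)

Write a = (a_1, ..., a_3) in the standard basis. For each basis vector v_i, ℓ(v_i) = <v_i, a> is a linear equation in the a_j's. Collect the n equations into a matrix system V a = ℓ, where row i of V is v_i (expressed in the standard basis). Since V is invertible (lower-triangular with 1s on the diagonal, up to permutation), solve by back-substitution:
  V =
[[0, 1, 1],
 [1, 0, 0],
 [1, 1, 0]]
  V a = (2, 2, 1)
Solving gives a = (2, -1, 3).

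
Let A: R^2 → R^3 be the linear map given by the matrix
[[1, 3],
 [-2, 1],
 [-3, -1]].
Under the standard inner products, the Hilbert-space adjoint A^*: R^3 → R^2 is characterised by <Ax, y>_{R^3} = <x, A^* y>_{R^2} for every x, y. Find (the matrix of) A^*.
A^* = A^T =
[[1, -2, -3],
 [3, 1, -1]]

For real matrices with standard dot products, the defining identity <Ax, y> = <x, A^* y> gives (Ax)^T y = x^T (A^*) y, i.e. x^T A^T y = x^T (A^*) y. Since this holds for all x, y, we must have A^* = A^T. Therefore
A^* =
[[1, -2, -3],
 [3, 1, -1]].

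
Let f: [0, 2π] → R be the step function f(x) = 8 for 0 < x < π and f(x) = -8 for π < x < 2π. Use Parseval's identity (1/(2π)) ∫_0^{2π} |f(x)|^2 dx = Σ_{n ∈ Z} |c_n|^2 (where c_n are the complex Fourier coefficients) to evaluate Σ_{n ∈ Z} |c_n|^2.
Σ |c_n|^2 = 64

Parseval equates the L^2 energy of f (normalised by 1/(2π)) with the ℓ^2 sum of its Fourier coefficients: (1/(2π)) ∫_0^{2π} |f|^2 = Σ |c_n|^2.
Compute the left side: (1/(2π)) [∫_0^π 8^2 dx + ∫_π^{2π} (-8)^2 dx] = (1/(2π)) · (64π + 64π) = (64 + 64)/2 = 64.
So Σ_{n ∈ Z} |c_n|^2 = 64.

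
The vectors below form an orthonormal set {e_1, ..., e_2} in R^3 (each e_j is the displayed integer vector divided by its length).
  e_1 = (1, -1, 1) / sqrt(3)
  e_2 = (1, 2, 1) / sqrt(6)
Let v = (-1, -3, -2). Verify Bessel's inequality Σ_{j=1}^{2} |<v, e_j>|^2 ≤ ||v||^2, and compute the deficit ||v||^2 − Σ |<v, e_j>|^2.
Σ |<v, e_j>|^2 = 27/2; ||v||^2 = 14; deficit = 1/2

Write each e_j = u_j / sqrt(<u_j, u_j>) where u_j is the displayed integer vector. Then <v, e_j> = <v, u_j> / sqrt(<u_j, u_j>), so |<v, e_j>|^2 = <v, u_j>^2 / <u_j, u_j>.
Coefficients: <v, e_1> = 0/sqrt(3), <v, e_2> = -9/sqrt(6).
Square and sum: Σ |<v, e_j>|^2 = 27/2.
Compute ||v||^2 = v·v = 14.
Deficit = 14 − 27/2 = 1/2 ≥ 0, confirming Bessel's inequality. (The deficit equals ||v − Σ <v,e_j> e_j||^2, the squared distance from v to span{e_j}.)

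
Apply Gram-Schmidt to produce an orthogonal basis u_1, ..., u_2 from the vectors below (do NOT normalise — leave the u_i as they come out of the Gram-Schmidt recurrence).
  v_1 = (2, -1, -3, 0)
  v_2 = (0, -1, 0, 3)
Orthogonal basis:
  u_1 = (2, -1, -3, 0)
  u_2 = (-1/7, -13/14, 3/14, 3)

Apply the Gram-Schmidt recurrence
  u_1 = v_1
  u_i = v_i − Σ_{j<i} ((v_i · u_j) / (u_j · u_j)) · u_j.

Step by step this gives:
  u_1 = (2, -1, -3, 0)
  u_2 = (-1/7, -13/14, 3/14, 3)

Orthogonality check:
  u_2 · u_1 = 0 (should be 0)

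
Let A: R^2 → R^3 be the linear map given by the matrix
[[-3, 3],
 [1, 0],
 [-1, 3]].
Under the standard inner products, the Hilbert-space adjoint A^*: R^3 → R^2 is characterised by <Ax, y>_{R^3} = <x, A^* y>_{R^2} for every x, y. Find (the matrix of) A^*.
A^* = A^T =
[[-3, 1, -1],
 [3, 0, 3]]

For real matrices with standard dot products, the defining identity <Ax, y> = <x, A^* y> gives (Ax)^T y = x^T (A^*) y, i.e. x^T A^T y = x^T (A^*) y. Since this holds for all x, y, we must have A^* = A^T. Therefore
A^* =
[[-3, 1, -1],
 [3, 0, 3]].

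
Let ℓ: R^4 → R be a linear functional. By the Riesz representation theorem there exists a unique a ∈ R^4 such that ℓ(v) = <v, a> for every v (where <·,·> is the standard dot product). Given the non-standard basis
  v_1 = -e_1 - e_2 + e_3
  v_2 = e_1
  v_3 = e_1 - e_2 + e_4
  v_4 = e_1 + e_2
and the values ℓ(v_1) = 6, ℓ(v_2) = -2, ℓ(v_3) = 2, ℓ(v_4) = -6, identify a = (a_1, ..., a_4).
a = (-2, -4, 0, 0)

Write a = (a_1, ..., a_4) in the standard basis. For each basis vector v_i, ℓ(v_i) = <v_i, a> is a linear equation in the a_j's. Collect the n equations into a matrix system V a = ℓ, where row i of V is v_i (expressed in the standard basis). Since V is invertible (lower-triangular with 1s on the diagonal, up to permutation), solve by back-substitution:
  V =
[[-1, -1, 1, 0],
 [1, 0, 0, 0],
 [1, -1, 0, 1],
 [1, 1, 0, 0]]
  V a = (6, -2, 2, -6)
Solving gives a = (-2, -4, 0, 0).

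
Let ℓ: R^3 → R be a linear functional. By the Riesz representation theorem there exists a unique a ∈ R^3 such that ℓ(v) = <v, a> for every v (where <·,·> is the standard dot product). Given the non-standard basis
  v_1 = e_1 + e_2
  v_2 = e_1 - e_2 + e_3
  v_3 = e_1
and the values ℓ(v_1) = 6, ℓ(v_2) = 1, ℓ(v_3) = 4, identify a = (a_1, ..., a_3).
a = (4, 2, -1)

Write a = (a_1, ..., a_3) in the standard basis. For each basis vector v_i, ℓ(v_i) = <v_i, a> is a linear equation in the a_j's. Collect the n equations into a matrix system V a = ℓ, where row i of V is v_i (expressed in the standard basis). Since V is invertible (lower-triangular with 1s on the diagonal, up to permutation), solve by back-substitution:
  V =
[[1, 1, 0],
 [1, -1, 1],
 [1, 0, 0]]
  V a = (6, 1, 4)
Solving gives a = (4, 2, -1).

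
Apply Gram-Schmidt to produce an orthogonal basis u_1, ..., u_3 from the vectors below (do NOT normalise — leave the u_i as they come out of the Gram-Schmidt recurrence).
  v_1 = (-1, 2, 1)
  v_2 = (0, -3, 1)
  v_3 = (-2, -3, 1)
Orthogonal basis:
  u_1 = (-1, 2, 1)
  u_2 = (-5/6, -4/3, 11/6)
  u_3 = (-10/7, -2/7, -6/7)

Apply the Gram-Schmidt recurrence
  u_1 = v_1
  u_i = v_i − Σ_{j<i} ((v_i · u_j) / (u_j · u_j)) · u_j.

Step by step this gives:
  u_1 = (-1, 2, 1)
  u_2 = (-5/6, -4/3, 11/6)
  u_3 = (-10/7, -2/7, -6/7)

Orthogonality check:
  u_2 · u_1 = 0 (should be 0)
  u_3 · u_1 = 0 (should be 0)
  u_3 · u_2 = 0 (should be 0)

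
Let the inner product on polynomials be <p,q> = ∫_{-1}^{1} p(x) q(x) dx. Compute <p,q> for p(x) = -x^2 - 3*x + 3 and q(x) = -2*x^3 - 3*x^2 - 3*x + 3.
<p,q> = 98/5

Expand the product: p(x)·q(x) = 2*x^5 + 9*x^4 + 6*x^3 - 3*x^2 - 18*x + 9.
∫_{-1}^{1} of each monomial x^k gives [2/(k+1) if k even, 0 if k odd]. Integrating term-by-term (or equivalently evaluating the antiderivative F(x) = x^6/3 + 9*x^5/5 + 3*x^4/2 - x^3 - 9*x^2 + 9*x at the endpoints):
  F(1) − F(−1) = 79/30 − (-509/30) = 98/5.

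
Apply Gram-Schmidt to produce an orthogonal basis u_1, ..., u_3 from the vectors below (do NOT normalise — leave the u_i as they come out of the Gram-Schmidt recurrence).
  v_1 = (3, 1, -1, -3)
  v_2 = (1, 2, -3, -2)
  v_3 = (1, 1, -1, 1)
Orthogonal basis:
  u_1 = (3, 1, -1, -3)
  u_2 = (-11/10, 13/10, -23/10, 1/10)
  u_3 = (43/41, 20/41, -7/41, 52/41)

Apply the Gram-Schmidt recurrence
  u_1 = v_1
  u_i = v_i − Σ_{j<i} ((v_i · u_j) / (u_j · u_j)) · u_j.

Step by step this gives:
  u_1 = (3, 1, -1, -3)
  u_2 = (-11/10, 13/10, -23/10, 1/10)
  u_3 = (43/41, 20/41, -7/41, 52/41)

Orthogonality check:
  u_2 · u_1 = 0 (should be 0)
  u_3 · u_1 = 0 (should be 0)
  u_3 · u_2 = 0 (should be 0)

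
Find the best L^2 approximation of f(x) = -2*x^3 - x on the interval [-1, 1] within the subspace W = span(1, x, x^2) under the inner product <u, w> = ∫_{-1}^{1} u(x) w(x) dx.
g(x) = -11*x/5

The best approximation g ∈ W is the orthogonal projection of f onto W. Writing g = a_0 + a_1 x + a_2 x^2, the coefficients solve the normal equations G · a = b where
  G_{ij} = <φ_i, φ_j> and b_i = <f, φ_i>, with φ_0 = 1, φ_1 = x, φ_2 = x^2.
G =
  [2, 0, 2/3]
  [0, 2/3, 0]
  [2/3, 0, 2/5],
b = (0, -22/15, 0).
Solving gives a_0 = 0, a_1 = -11/5, a_2 = 0, so
  g(x) = -11*x/5.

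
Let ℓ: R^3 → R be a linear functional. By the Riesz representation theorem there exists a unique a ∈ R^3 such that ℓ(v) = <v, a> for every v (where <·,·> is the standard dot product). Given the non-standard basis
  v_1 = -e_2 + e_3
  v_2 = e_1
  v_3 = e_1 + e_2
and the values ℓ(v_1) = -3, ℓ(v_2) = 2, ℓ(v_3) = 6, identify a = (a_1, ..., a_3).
a = (2, 4, 1)

Write a = (a_1, ..., a_3) in the standard basis. For each basis vector v_i, ℓ(v_i) = <v_i, a> is a linear equation in the a_j's. Collect the n equations into a matrix system V a = ℓ, where row i of V is v_i (expressed in the standard basis). Since V is invertible (lower-triangular with 1s on the diagonal, up to permutation), solve by back-substitution:
  V =
[[0, -1, 1],
 [1, 0, 0],
 [1, 1, 0]]
  V a = (-3, 2, 6)
Solving gives a = (2, 4, 1).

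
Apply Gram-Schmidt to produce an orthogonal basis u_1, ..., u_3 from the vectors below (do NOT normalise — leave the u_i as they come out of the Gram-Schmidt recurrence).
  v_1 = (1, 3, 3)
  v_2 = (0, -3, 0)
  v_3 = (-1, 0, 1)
Orthogonal basis:
  u_1 = (1, 3, 3)
  u_2 = (9/19, -30/19, 27/19)
  u_3 = (-6/5, 0, 2/5)

Apply the Gram-Schmidt recurrence
  u_1 = v_1
  u_i = v_i − Σ_{j<i} ((v_i · u_j) / (u_j · u_j)) · u_j.

Step by step this gives:
  u_1 = (1, 3, 3)
  u_2 = (9/19, -30/19, 27/19)
  u_3 = (-6/5, 0, 2/5)

Orthogonality check:
  u_2 · u_1 = 0 (should be 0)
  u_3 · u_1 = 0 (should be 0)
  u_3 · u_2 = 0 (should be 0)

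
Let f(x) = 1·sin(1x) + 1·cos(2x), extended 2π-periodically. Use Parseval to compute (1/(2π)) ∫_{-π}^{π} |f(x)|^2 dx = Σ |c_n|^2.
Σ |c_n|^2 = 1

Expand |f|^2 and use orthogonality of {sin(nx), cos(mx)} on [-π, π]:
  ∫_{-π}^{π} sin(nx)^2 dx = π, ∫ cos(mx)^2 dx = π, and cross terms integrate to 0.
So ∫_{-π}^{π} f(x)^2 dx = 1^2 · π + 1^2 · π = (1 + 1)π.
Divide by 2π: (1 + 1)/2 = 1.
By Parseval, this equals Σ |c_n|^2.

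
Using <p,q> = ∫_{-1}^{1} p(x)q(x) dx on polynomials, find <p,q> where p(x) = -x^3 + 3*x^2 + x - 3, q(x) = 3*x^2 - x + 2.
<p,q> = -32/3

Expand the product: p(x)·q(x) = -3*x^5 + 10*x^4 - 2*x^3 - 4*x^2 + 5*x - 6.
∫_{-1}^{1} of each monomial x^k gives [2/(k+1) if k even, 0 if k odd]. Integrating term-by-term (or equivalently evaluating the antiderivative F(x) = -x^6/2 + 2*x^5 - x^4/2 - 4*x^3/3 + 5*x^2/2 - 6*x at the endpoints):
  F(1) − F(−1) = -23/6 − (41/6) = -32/3.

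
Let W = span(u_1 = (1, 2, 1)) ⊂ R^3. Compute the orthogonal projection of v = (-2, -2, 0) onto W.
proj_W(v) = (-1, -2, -1)

Set up U = [u_1 | ... | u_1] ∈ R^(3×1). The projector onto W = col(U) is P = U (U^T U)^(-1) U^T.
Compute U^T U =
  [6],
and U^T v = (-6).
Solve U^T U · c = U^T v for the coefficients: c = (-1). The projection is proj_W(v) = U c.
Check: (v - proj_W(v)) · u_1 = 0  (should be 0).
Result: proj_W(v) = (-1, -2, -1).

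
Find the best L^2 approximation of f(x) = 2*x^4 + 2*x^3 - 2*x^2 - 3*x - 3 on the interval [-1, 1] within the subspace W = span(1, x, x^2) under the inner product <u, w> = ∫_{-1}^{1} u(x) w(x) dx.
g(x) = -2*x^2/7 - 9*x/5 - 111/35

The best approximation g ∈ W is the orthogonal projection of f onto W. Writing g = a_0 + a_1 x + a_2 x^2, the coefficients solve the normal equations G · a = b where
  G_{ij} = <φ_i, φ_j> and b_i = <f, φ_i>, with φ_0 = 1, φ_1 = x, φ_2 = x^2.
G =
  [2, 0, 2/3]
  [0, 2/3, 0]
  [2/3, 0, 2/5],
b = (-98/15, -6/5, -78/35).
Solving gives a_0 = -111/35, a_1 = -9/5, a_2 = -2/7, so
  g(x) = -2*x^2/7 - 9*x/5 - 111/35.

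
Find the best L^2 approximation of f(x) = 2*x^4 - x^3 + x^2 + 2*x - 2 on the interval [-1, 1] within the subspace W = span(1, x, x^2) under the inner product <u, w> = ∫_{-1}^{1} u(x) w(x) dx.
g(x) = 19*x^2/7 + 7*x/5 - 76/35

The best approximation g ∈ W is the orthogonal projection of f onto W. Writing g = a_0 + a_1 x + a_2 x^2, the coefficients solve the normal equations G · a = b where
  G_{ij} = <φ_i, φ_j> and b_i = <f, φ_i>, with φ_0 = 1, φ_1 = x, φ_2 = x^2.
G =
  [2, 0, 2/3]
  [0, 2/3, 0]
  [2/3, 0, 2/5],
b = (-38/15, 14/15, -38/105).
Solving gives a_0 = -76/35, a_1 = 7/5, a_2 = 19/7, so
  g(x) = 19*x^2/7 + 7*x/5 - 76/35.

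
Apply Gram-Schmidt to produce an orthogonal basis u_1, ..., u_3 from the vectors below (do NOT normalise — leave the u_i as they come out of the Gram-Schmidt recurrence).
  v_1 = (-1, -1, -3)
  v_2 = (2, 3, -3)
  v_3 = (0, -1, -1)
Orthogonal basis:
  u_1 = (-1, -1, -3)
  u_2 = (26/11, 37/11, -21/11)
  u_3 = (60/113, -45/113, -5/113)

Apply the Gram-Schmidt recurrence
  u_1 = v_1
  u_i = v_i − Σ_{j<i} ((v_i · u_j) / (u_j · u_j)) · u_j.

Step by step this gives:
  u_1 = (-1, -1, -3)
  u_2 = (26/11, 37/11, -21/11)
  u_3 = (60/113, -45/113, -5/113)

Orthogonality check:
  u_2 · u_1 = 0 (should be 0)
  u_3 · u_1 = 0 (should be 0)
  u_3 · u_2 = 0 (should be 0)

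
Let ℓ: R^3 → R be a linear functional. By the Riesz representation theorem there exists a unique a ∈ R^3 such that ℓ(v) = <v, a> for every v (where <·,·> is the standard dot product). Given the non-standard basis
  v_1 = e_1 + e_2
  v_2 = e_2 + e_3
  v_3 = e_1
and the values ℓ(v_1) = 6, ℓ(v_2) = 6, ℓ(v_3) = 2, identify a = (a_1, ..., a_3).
a = (2, 4, 2)

Write a = (a_1, ..., a_3) in the standard basis. For each basis vector v_i, ℓ(v_i) = <v_i, a> is a linear equation in the a_j's. Collect the n equations into a matrix system V a = ℓ, where row i of V is v_i (expressed in the standard basis). Since V is invertible (lower-triangular with 1s on the diagonal, up to permutation), solve by back-substitution:
  V =
[[1, 1, 0],
 [0, 1, 1],
 [1, 0, 0]]
  V a = (6, 6, 2)
Solving gives a = (2, 4, 2).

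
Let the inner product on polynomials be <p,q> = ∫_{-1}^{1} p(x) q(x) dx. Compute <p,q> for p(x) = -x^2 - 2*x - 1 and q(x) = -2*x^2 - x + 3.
<p,q> = -68/15

Expand the product: p(x)·q(x) = 2*x^4 + 5*x^3 + x^2 - 5*x - 3.
∫_{-1}^{1} of each monomial x^k gives [2/(k+1) if k even, 0 if k odd]. Integrating term-by-term (or equivalently evaluating the antiderivative F(x) = 2*x^5/5 + 5*x^4/4 + x^3/3 - 5*x^2/2 - 3*x at the endpoints):
  F(1) − F(−1) = -211/60 − (61/60) = -68/15.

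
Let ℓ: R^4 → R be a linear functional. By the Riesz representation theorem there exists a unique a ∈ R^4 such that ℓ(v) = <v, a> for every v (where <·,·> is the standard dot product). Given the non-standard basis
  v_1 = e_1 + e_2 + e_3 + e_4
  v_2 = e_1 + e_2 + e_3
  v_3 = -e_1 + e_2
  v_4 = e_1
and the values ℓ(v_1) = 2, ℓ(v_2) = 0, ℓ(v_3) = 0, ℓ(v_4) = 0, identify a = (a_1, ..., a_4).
a = (0, 0, 0, 2)

Write a = (a_1, ..., a_4) in the standard basis. For each basis vector v_i, ℓ(v_i) = <v_i, a> is a linear equation in the a_j's. Collect the n equations into a matrix system V a = ℓ, where row i of V is v_i (expressed in the standard basis). Since V is invertible (lower-triangular with 1s on the diagonal, up to permutation), solve by back-substitution:
  V =
[[1, 1, 1, 1],
 [1, 1, 1, 0],
 [-1, 1, 0, 0],
 [1, 0, 0, 0]]
  V a = (2, 0, 0, 0)
Solving gives a = (0, 0, 0, 2).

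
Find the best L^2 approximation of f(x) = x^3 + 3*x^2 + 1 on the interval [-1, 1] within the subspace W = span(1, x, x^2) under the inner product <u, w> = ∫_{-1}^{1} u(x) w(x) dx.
g(x) = 3*x^2 + 3*x/5 + 1

The best approximation g ∈ W is the orthogonal projection of f onto W. Writing g = a_0 + a_1 x + a_2 x^2, the coefficients solve the normal equations G · a = b where
  G_{ij} = <φ_i, φ_j> and b_i = <f, φ_i>, with φ_0 = 1, φ_1 = x, φ_2 = x^2.
G =
  [2, 0, 2/3]
  [0, 2/3, 0]
  [2/3, 0, 2/5],
b = (4, 2/5, 28/15).
Solving gives a_0 = 1, a_1 = 3/5, a_2 = 3, so
  g(x) = 3*x^2 + 3*x/5 + 1.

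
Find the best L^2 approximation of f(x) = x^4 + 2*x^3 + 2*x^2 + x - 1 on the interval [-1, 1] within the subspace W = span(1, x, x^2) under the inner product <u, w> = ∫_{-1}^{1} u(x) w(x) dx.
g(x) = 20*x^2/7 + 11*x/5 - 38/35

The best approximation g ∈ W is the orthogonal projection of f onto W. Writing g = a_0 + a_1 x + a_2 x^2, the coefficients solve the normal equations G · a = b where
  G_{ij} = <φ_i, φ_j> and b_i = <f, φ_i>, with φ_0 = 1, φ_1 = x, φ_2 = x^2.
G =
  [2, 0, 2/3]
  [0, 2/3, 0]
  [2/3, 0, 2/5],
b = (-4/15, 22/15, 44/105).
Solving gives a_0 = -38/35, a_1 = 11/5, a_2 = 20/7, so
  g(x) = 20*x^2/7 + 11*x/5 - 38/35.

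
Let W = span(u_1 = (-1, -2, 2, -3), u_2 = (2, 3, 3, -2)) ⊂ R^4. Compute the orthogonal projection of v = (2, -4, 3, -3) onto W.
proj_W(v) = (-217/226, -455/226, 581/226, -819/226)

Set up U = [u_1 | ... | u_2] ∈ R^(4×2). The projector onto W = col(U) is P = U (U^T U)^(-1) U^T.
Compute U^T U =
  [18, 4]
  [4, 26],
and U^T v = (21, 7).
Solve U^T U · c = U^T v for the coefficients: c = (259/226, 21/226). The projection is proj_W(v) = U c.
Check: (v - proj_W(v)) · u_1 = 0  (should be 0).
Check: (v - proj_W(v)) · u_2 = 0  (should be 0).
Result: proj_W(v) = (-217/226, -455/226, 581/226, -819/226).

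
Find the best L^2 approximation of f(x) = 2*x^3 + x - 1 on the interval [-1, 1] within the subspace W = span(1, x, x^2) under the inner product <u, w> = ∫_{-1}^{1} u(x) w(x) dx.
g(x) = 11*x/5 - 1

The best approximation g ∈ W is the orthogonal projection of f onto W. Writing g = a_0 + a_1 x + a_2 x^2, the coefficients solve the normal equations G · a = b where
  G_{ij} = <φ_i, φ_j> and b_i = <f, φ_i>, with φ_0 = 1, φ_1 = x, φ_2 = x^2.
G =
  [2, 0, 2/3]
  [0, 2/3, 0]
  [2/3, 0, 2/5],
b = (-2, 22/15, -2/3).
Solving gives a_0 = -1, a_1 = 11/5, a_2 = 0, so
  g(x) = 11*x/5 - 1.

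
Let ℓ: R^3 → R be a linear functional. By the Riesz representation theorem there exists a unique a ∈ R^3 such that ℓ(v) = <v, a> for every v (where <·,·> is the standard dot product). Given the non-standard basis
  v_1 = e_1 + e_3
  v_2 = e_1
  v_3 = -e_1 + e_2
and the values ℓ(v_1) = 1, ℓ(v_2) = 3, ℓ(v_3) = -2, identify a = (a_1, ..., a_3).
a = (3, 1, -2)

Write a = (a_1, ..., a_3) in the standard basis. For each basis vector v_i, ℓ(v_i) = <v_i, a> is a linear equation in the a_j's. Collect the n equations into a matrix system V a = ℓ, where row i of V is v_i (expressed in the standard basis). Since V is invertible (lower-triangular with 1s on the diagonal, up to permutation), solve by back-substitution:
  V =
[[1, 0, 1],
 [1, 0, 0],
 [-1, 1, 0]]
  V a = (1, 3, -2)
Solving gives a = (3, 1, -2).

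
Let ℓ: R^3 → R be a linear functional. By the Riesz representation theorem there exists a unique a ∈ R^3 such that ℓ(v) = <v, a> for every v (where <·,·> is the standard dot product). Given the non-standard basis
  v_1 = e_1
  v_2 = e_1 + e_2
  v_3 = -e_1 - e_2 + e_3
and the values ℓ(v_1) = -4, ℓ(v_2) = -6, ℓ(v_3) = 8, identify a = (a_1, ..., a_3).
a = (-4, -2, 2)

Write a = (a_1, ..., a_3) in the standard basis. For each basis vector v_i, ℓ(v_i) = <v_i, a> is a linear equation in the a_j's. Collect the n equations into a matrix system V a = ℓ, where row i of V is v_i (expressed in the standard basis). Since V is invertible (lower-triangular with 1s on the diagonal, up to permutation), solve by back-substitution:
  V =
[[1, 0, 0],
 [1, 1, 0],
 [-1, -1, 1]]
  V a = (-4, -6, 8)
Solving gives a = (-4, -2, 2).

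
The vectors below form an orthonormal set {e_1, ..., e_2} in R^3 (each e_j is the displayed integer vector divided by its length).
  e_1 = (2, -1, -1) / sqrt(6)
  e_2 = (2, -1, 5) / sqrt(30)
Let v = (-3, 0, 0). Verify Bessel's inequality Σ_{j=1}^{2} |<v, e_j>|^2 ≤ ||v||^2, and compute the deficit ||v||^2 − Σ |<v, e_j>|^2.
Σ |<v, e_j>|^2 = 36/5; ||v||^2 = 9; deficit = 9/5

Write each e_j = u_j / sqrt(<u_j, u_j>) where u_j is the displayed integer vector. Then <v, e_j> = <v, u_j> / sqrt(<u_j, u_j>), so |<v, e_j>|^2 = <v, u_j>^2 / <u_j, u_j>.
Coefficients: <v, e_1> = -6/sqrt(6), <v, e_2> = -6/sqrt(30).
Square and sum: Σ |<v, e_j>|^2 = 36/5.
Compute ||v||^2 = v·v = 9.
Deficit = 9 − 36/5 = 9/5 ≥ 0, confirming Bessel's inequality. (The deficit equals ||v − Σ <v,e_j> e_j||^2, the squared distance from v to span{e_j}.)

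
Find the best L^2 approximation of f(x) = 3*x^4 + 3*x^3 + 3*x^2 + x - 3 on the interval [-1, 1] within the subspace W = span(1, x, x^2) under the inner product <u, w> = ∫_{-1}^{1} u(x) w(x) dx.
g(x) = 39*x^2/7 + 14*x/5 - 114/35

The best approximation g ∈ W is the orthogonal projection of f onto W. Writing g = a_0 + a_1 x + a_2 x^2, the coefficients solve the normal equations G · a = b where
  G_{ij} = <φ_i, φ_j> and b_i = <f, φ_i>, with φ_0 = 1, φ_1 = x, φ_2 = x^2.
G =
  [2, 0, 2/3]
  [0, 2/3, 0]
  [2/3, 0, 2/5],
b = (-14/5, 28/15, 2/35).
Solving gives a_0 = -114/35, a_1 = 14/5, a_2 = 39/7, so
  g(x) = 39*x^2/7 + 14*x/5 - 114/35.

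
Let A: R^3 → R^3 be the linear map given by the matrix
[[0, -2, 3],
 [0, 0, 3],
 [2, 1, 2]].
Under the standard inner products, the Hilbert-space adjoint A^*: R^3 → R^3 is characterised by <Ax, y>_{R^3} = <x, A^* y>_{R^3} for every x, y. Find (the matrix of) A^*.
A^* = A^T =
[[0, 0, 2],
 [-2, 0, 1],
 [3, 3, 2]]

For real matrices with standard dot products, the defining identity <Ax, y> = <x, A^* y> gives (Ax)^T y = x^T (A^*) y, i.e. x^T A^T y = x^T (A^*) y. Since this holds for all x, y, we must have A^* = A^T. Therefore
A^* =
[[0, 0, 2],
 [-2, 0, 1],
 [3, 3, 2]].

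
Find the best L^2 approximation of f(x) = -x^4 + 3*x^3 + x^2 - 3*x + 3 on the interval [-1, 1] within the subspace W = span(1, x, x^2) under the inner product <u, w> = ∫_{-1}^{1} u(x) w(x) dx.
g(x) = x^2/7 - 6*x/5 + 108/35

The best approximation g ∈ W is the orthogonal projection of f onto W. Writing g = a_0 + a_1 x + a_2 x^2, the coefficients solve the normal equations G · a = b where
  G_{ij} = <φ_i, φ_j> and b_i = <f, φ_i>, with φ_0 = 1, φ_1 = x, φ_2 = x^2.
G =
  [2, 0, 2/3]
  [0, 2/3, 0]
  [2/3, 0, 2/5],
b = (94/15, -4/5, 74/35).
Solving gives a_0 = 108/35, a_1 = -6/5, a_2 = 1/7, so
  g(x) = x^2/7 - 6*x/5 + 108/35.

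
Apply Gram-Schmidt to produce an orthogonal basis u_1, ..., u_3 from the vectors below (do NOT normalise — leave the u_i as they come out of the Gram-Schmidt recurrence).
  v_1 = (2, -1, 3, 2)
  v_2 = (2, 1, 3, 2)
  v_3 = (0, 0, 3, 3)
Orthogonal basis:
  u_1 = (2, -1, 3, 2)
  u_2 = (2/9, 17/9, 1/3, 2/9)
  u_3 = (-30/17, 0, 6/17, 21/17)

Apply the Gram-Schmidt recurrence
  u_1 = v_1
  u_i = v_i − Σ_{j<i} ((v_i · u_j) / (u_j · u_j)) · u_j.

Step by step this gives:
  u_1 = (2, -1, 3, 2)
  u_2 = (2/9, 17/9, 1/3, 2/9)
  u_3 = (-30/17, 0, 6/17, 21/17)

Orthogonality check:
  u_2 · u_1 = 0 (should be 0)
  u_3 · u_1 = 0 (should be 0)
  u_3 · u_2 = 0 (should be 0)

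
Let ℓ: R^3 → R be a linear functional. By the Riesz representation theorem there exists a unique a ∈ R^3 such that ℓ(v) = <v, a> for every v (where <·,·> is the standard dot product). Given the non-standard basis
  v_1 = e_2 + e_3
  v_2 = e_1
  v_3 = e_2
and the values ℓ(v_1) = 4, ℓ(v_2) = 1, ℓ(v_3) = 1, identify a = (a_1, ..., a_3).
a = (1, 1, 3)

Write a = (a_1, ..., a_3) in the standard basis. For each basis vector v_i, ℓ(v_i) = <v_i, a> is a linear equation in the a_j's. Collect the n equations into a matrix system V a = ℓ, where row i of V is v_i (expressed in the standard basis). Since V is invertible (lower-triangular with 1s on the diagonal, up to permutation), solve by back-substitution:
  V =
[[0, 1, 1],
 [1, 0, 0],
 [0, 1, 0]]
  V a = (4, 1, 1)
Solving gives a = (1, 1, 3).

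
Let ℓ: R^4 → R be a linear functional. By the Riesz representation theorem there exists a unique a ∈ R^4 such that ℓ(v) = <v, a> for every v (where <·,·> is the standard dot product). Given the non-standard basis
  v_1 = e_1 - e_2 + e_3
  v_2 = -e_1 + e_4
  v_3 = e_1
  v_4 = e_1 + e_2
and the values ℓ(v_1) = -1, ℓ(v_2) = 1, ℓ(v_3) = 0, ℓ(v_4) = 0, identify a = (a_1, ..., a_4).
a = (0, 0, -1, 1)

Write a = (a_1, ..., a_4) in the standard basis. For each basis vector v_i, ℓ(v_i) = <v_i, a> is a linear equation in the a_j's. Collect the n equations into a matrix system V a = ℓ, where row i of V is v_i (expressed in the standard basis). Since V is invertible (lower-triangular with 1s on the diagonal, up to permutation), solve by back-substitution:
  V =
[[1, -1, 1, 0],
 [-1, 0, 0, 1],
 [1, 0, 0, 0],
 [1, 1, 0, 0]]
  V a = (-1, 1, 0, 0)
Solving gives a = (0, 0, -1, 1).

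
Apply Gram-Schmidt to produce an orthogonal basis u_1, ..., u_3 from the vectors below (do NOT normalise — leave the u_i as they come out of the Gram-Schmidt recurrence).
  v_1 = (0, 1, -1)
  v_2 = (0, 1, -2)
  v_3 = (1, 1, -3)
Orthogonal basis:
  u_1 = (0, 1, -1)
  u_2 = (0, -1/2, -1/2)
  u_3 = (1, 0, 0)

Apply the Gram-Schmidt recurrence
  u_1 = v_1
  u_i = v_i − Σ_{j<i} ((v_i · u_j) / (u_j · u_j)) · u_j.

Step by step this gives:
  u_1 = (0, 1, -1)
  u_2 = (0, -1/2, -1/2)
  u_3 = (1, 0, 0)

Orthogonality check:
  u_2 · u_1 = 0 (should be 0)
  u_3 · u_1 = 0 (should be 0)
  u_3 · u_2 = 0 (should be 0)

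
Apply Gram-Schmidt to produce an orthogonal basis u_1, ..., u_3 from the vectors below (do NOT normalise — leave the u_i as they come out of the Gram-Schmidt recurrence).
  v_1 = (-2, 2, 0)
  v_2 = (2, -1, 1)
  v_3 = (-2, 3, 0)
Orthogonal basis:
  u_1 = (-2, 2, 0)
  u_2 = (1/2, 1/2, 1)
  u_3 = (1/3, 1/3, -1/3)

Apply the Gram-Schmidt recurrence
  u_1 = v_1
  u_i = v_i − Σ_{j<i} ((v_i · u_j) / (u_j · u_j)) · u_j.

Step by step this gives:
  u_1 = (-2, 2, 0)
  u_2 = (1/2, 1/2, 1)
  u_3 = (1/3, 1/3, -1/3)

Orthogonality check:
  u_2 · u_1 = 0 (should be 0)
  u_3 · u_1 = 0 (should be 0)
  u_3 · u_2 = 0 (should be 0)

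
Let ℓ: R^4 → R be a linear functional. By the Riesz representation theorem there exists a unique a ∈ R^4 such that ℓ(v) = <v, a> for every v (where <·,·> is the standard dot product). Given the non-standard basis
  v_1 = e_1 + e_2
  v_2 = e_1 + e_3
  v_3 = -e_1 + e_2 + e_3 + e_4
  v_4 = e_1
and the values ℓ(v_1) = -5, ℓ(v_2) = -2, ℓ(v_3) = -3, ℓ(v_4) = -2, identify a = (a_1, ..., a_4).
a = (-2, -3, 0, -2)

Write a = (a_1, ..., a_4) in the standard basis. For each basis vector v_i, ℓ(v_i) = <v_i, a> is a linear equation in the a_j's. Collect the n equations into a matrix system V a = ℓ, where row i of V is v_i (expressed in the standard basis). Since V is invertible (lower-triangular with 1s on the diagonal, up to permutation), solve by back-substitution:
  V =
[[1, 1, 0, 0],
 [1, 0, 1, 0],
 [-1, 1, 1, 1],
 [1, 0, 0, 0]]
  V a = (-5, -2, -3, -2)
Solving gives a = (-2, -3, 0, -2).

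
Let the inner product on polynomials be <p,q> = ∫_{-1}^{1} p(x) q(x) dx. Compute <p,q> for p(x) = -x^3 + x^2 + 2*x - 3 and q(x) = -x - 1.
<p,q> = 22/5

Expand the product: p(x)·q(x) = x^4 - 3*x^2 + x + 3.
∫_{-1}^{1} of each monomial x^k gives [2/(k+1) if k even, 0 if k odd]. Integrating term-by-term (or equivalently evaluating the antiderivative F(x) = x^5/5 - x^3 + x^2/2 + 3*x at the endpoints):
  F(1) − F(−1) = 27/10 − (-17/10) = 22/5.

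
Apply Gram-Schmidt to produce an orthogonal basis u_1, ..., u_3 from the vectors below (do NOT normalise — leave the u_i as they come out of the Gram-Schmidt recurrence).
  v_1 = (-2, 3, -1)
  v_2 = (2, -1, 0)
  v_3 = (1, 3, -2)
Orthogonal basis:
  u_1 = (-2, 3, -1)
  u_2 = (1, 1/2, -1/2)
  u_3 = (-1/21, -2/21, -4/21)

Apply the Gram-Schmidt recurrence
  u_1 = v_1
  u_i = v_i − Σ_{j<i} ((v_i · u_j) / (u_j · u_j)) · u_j.

Step by step this gives:
  u_1 = (-2, 3, -1)
  u_2 = (1, 1/2, -1/2)
  u_3 = (-1/21, -2/21, -4/21)

Orthogonality check:
  u_2 · u_1 = 0 (should be 0)
  u_3 · u_1 = 0 (should be 0)
  u_3 · u_2 = 0 (should be 0)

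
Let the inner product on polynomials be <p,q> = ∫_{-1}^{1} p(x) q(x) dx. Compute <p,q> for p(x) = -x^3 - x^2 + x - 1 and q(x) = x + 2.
<p,q> = -76/15

Expand the product: p(x)·q(x) = -x^4 - 3*x^3 - x^2 + x - 2.
∫_{-1}^{1} of each monomial x^k gives [2/(k+1) if k even, 0 if k odd]. Integrating term-by-term (or equivalently evaluating the antiderivative F(x) = -x^5/5 - 3*x^4/4 - x^3/3 + x^2/2 - 2*x at the endpoints):
  F(1) − F(−1) = -167/60 − (137/60) = -76/15.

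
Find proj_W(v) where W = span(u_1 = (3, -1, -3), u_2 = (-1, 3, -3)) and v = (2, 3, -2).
proj_W(v) = (1/2, 3/2, -3)

Set up U = [u_1 | ... | u_2] ∈ R^(3×2). The projector onto W = col(U) is P = U (U^T U)^(-1) U^T.
Compute U^T U =
  [19, 3]
  [3, 19],
and U^T v = (9, 13).
Solve U^T U · c = U^T v for the coefficients: c = (3/8, 5/8). The projection is proj_W(v) = U c.
Check: (v - proj_W(v)) · u_1 = 0  (should be 0).
Check: (v - proj_W(v)) · u_2 = 0  (should be 0).
Result: proj_W(v) = (1/2, 3/2, -3).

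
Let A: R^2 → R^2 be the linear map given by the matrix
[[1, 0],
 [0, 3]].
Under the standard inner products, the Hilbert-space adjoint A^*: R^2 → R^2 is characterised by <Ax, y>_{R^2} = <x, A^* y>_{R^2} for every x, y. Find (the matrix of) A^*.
A^* = A^T =
[[1, 0],
 [0, 3]]

For real matrices with standard dot products, the defining identity <Ax, y> = <x, A^* y> gives (Ax)^T y = x^T (A^*) y, i.e. x^T A^T y = x^T (A^*) y. Since this holds for all x, y, we must have A^* = A^T. Therefore
A^* =
[[1, 0],
 [0, 3]].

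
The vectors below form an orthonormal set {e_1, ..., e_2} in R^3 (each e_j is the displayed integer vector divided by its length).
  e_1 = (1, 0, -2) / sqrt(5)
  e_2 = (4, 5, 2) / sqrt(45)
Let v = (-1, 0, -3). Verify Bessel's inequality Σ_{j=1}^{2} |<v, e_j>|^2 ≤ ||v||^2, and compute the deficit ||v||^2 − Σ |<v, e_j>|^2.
Σ |<v, e_j>|^2 = 65/9; ||v||^2 = 10; deficit = 25/9

Write each e_j = u_j / sqrt(<u_j, u_j>) where u_j is the displayed integer vector. Then <v, e_j> = <v, u_j> / sqrt(<u_j, u_j>), so |<v, e_j>|^2 = <v, u_j>^2 / <u_j, u_j>.
Coefficients: <v, e_1> = 5/sqrt(5), <v, e_2> = -10/sqrt(45).
Square and sum: Σ |<v, e_j>|^2 = 65/9.
Compute ||v||^2 = v·v = 10.
Deficit = 10 − 65/9 = 25/9 ≥ 0, confirming Bessel's inequality. (The deficit equals ||v − Σ <v,e_j> e_j||^2, the squared distance from v to span{e_j}.)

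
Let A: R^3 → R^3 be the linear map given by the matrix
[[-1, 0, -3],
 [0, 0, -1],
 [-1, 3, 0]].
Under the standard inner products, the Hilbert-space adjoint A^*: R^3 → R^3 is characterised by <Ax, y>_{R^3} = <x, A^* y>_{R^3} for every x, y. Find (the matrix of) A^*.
A^* = A^T =
[[-1, 0, -1],
 [0, 0, 3],
 [-3, -1, 0]]

For real matrices with standard dot products, the defining identity <Ax, y> = <x, A^* y> gives (Ax)^T y = x^T (A^*) y, i.e. x^T A^T y = x^T (A^*) y. Since this holds for all x, y, we must have A^* = A^T. Therefore
A^* =
[[-1, 0, -1],
 [0, 0, 3],
 [-3, -1, 0]].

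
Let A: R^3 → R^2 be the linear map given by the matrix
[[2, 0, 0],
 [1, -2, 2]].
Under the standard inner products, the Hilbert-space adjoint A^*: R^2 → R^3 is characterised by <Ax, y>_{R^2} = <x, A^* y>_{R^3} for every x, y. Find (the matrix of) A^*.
A^* = A^T =
[[2, 1],
 [0, -2],
 [0, 2]]

For real matrices with standard dot products, the defining identity <Ax, y> = <x, A^* y> gives (Ax)^T y = x^T (A^*) y, i.e. x^T A^T y = x^T (A^*) y. Since this holds for all x, y, we must have A^* = A^T. Therefore
A^* =
[[2, 1],
 [0, -2],
 [0, 2]].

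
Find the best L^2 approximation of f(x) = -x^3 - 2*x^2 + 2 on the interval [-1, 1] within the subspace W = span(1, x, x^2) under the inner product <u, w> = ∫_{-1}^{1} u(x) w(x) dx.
g(x) = -2*x^2 - 3*x/5 + 2

The best approximation g ∈ W is the orthogonal projection of f onto W. Writing g = a_0 + a_1 x + a_2 x^2, the coefficients solve the normal equations G · a = b where
  G_{ij} = <φ_i, φ_j> and b_i = <f, φ_i>, with φ_0 = 1, φ_1 = x, φ_2 = x^2.
G =
  [2, 0, 2/3]
  [0, 2/3, 0]
  [2/3, 0, 2/5],
b = (8/3, -2/5, 8/15).
Solving gives a_0 = 2, a_1 = -3/5, a_2 = -2, so
  g(x) = -2*x^2 - 3*x/5 + 2.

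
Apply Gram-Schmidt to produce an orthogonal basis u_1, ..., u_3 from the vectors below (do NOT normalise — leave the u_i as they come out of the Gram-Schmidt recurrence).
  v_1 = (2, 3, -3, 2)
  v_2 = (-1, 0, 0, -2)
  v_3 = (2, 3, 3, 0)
Orthogonal basis:
  u_1 = (2, 3, -3, 2)
  u_2 = (-7/13, 9/13, -9/13, -20/13)
  u_3 = (72/47, 129/47, 153/47, -36/47)

Apply the Gram-Schmidt recurrence
  u_1 = v_1
  u_i = v_i − Σ_{j<i} ((v_i · u_j) / (u_j · u_j)) · u_j.

Step by step this gives:
  u_1 = (2, 3, -3, 2)
  u_2 = (-7/13, 9/13, -9/13, -20/13)
  u_3 = (72/47, 129/47, 153/47, -36/47)

Orthogonality check:
  u_2 · u_1 = 0 (should be 0)
  u_3 · u_1 = 0 (should be 0)
  u_3 · u_2 = 0 (should be 0)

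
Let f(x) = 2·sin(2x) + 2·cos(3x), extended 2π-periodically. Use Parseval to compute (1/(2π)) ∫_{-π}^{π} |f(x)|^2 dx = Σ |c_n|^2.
Σ |c_n|^2 = 4

Expand |f|^2 and use orthogonality of {sin(nx), cos(mx)} on [-π, π]:
  ∫_{-π}^{π} sin(nx)^2 dx = π, ∫ cos(mx)^2 dx = π, and cross terms integrate to 0.
So ∫_{-π}^{π} f(x)^2 dx = 2^2 · π + 2^2 · π = (4 + 4)π.
Divide by 2π: (4 + 4)/2 = 4.
By Parseval, this equals Σ |c_n|^2.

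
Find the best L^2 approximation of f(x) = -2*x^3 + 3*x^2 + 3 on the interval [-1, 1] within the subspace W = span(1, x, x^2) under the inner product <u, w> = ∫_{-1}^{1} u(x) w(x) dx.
g(x) = 3*x^2 - 6*x/5 + 3

The best approximation g ∈ W is the orthogonal projection of f onto W. Writing g = a_0 + a_1 x + a_2 x^2, the coefficients solve the normal equations G · a = b where
  G_{ij} = <φ_i, φ_j> and b_i = <f, φ_i>, with φ_0 = 1, φ_1 = x, φ_2 = x^2.
G =
  [2, 0, 2/3]
  [0, 2/3, 0]
  [2/3, 0, 2/5],
b = (8, -4/5, 16/5).
Solving gives a_0 = 3, a_1 = -6/5, a_2 = 3, so
  g(x) = 3*x^2 - 6*x/5 + 3.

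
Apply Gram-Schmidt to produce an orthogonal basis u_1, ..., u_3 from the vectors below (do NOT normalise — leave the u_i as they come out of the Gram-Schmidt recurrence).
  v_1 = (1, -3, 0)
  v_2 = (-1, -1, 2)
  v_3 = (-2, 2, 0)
Orthogonal basis:
  u_1 = (1, -3, 0)
  u_2 = (-6/5, -2/5, 2)
  u_3 = (-6/7, -2/7, -4/7)

Apply the Gram-Schmidt recurrence
  u_1 = v_1
  u_i = v_i − Σ_{j<i} ((v_i · u_j) / (u_j · u_j)) · u_j.

Step by step this gives:
  u_1 = (1, -3, 0)
  u_2 = (-6/5, -2/5, 2)
  u_3 = (-6/7, -2/7, -4/7)

Orthogonality check:
  u_2 · u_1 = 0 (should be 0)
  u_3 · u_1 = 0 (should be 0)
  u_3 · u_2 = 0 (should be 0)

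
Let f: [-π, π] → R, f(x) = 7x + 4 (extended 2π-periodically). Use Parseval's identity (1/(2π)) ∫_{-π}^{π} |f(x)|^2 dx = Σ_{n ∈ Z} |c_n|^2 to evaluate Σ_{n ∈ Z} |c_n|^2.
Σ |c_n|^2 = 49π^2/3 + 16

Expand and integrate term by term over [-π, π]:
  ∫ (7x)^2 dx = 49·(2π^3/3); ∫ 2·7·(4)·x dx = 0 (odd integrand); ∫ 4^2 dx = 16·2π.
So (1/(2π)) ∫_{-π}^{π} (7x + 4)^2 dx = 49π^2/3 + 16 = 49π^2/3 + 16.
Parseval ⇒ Σ |c_n|^2 = 49π^2/3 + 16.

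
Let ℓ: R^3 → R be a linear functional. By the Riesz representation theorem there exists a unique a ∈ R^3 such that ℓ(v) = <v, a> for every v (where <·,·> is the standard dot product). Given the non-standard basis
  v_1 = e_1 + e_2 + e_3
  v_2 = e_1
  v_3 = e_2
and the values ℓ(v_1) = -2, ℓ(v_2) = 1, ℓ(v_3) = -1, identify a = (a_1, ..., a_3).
a = (1, -1, -2)

Write a = (a_1, ..., a_3) in the standard basis. For each basis vector v_i, ℓ(v_i) = <v_i, a> is a linear equation in the a_j's. Collect the n equations into a matrix system V a = ℓ, where row i of V is v_i (expressed in the standard basis). Since V is invertible (lower-triangular with 1s on the diagonal, up to permutation), solve by back-substitution:
  V =
[[1, 1, 1],
 [1, 0, 0],
 [0, 1, 0]]
  V a = (-2, 1, -1)
Solving gives a = (1, -1, -2).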